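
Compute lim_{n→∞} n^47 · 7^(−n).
lim = 0

Exponentials with base > 1 dominate every fixed polynomial: for any fixed c, n^c / 7^n → 0 as n → ∞ (e.g. by the ratio test, or by writing 7^n = e^(n ln 7) and noting e^(n ln 7) / n^c → ∞). Hence n^47 · 7^(−n) = n^47 / 7^n → 0.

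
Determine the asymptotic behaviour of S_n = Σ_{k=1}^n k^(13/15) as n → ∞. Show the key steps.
S_n ~ (15/28) · n^(28/15)

Integral comparison: Σ_{k=1}^n k^(13/15) = ∫_0^n x^(13/15) dx + O(n^(13/15)). The integral is n^(1 + 13/15) / (1 + 13/15) = n^((13+15)/15) / ((13+15)/15) = (15/28) · n^(28/15).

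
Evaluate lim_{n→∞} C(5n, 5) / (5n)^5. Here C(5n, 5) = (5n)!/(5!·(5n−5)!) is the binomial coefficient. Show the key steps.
lim = 1/5! = 1/120

With N = 5n → ∞: C(N, 5) / N^5 = [N(N−1)…(N−4)] / (5! · N^5) = (1/5!) · 1 · (1 − 1/(5n)) · (1 − 2/(5n)) · (1 − 3/(5n)) · (1 − 4/(5n)). Each factor → 1 as N → ∞, so the limit is 1/5! = 1/120.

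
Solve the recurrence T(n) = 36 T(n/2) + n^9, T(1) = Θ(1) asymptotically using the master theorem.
T(n) = Θ(n^9)

log_2 36 ≈ 5.170. f(n) = n^9 dominates n^(log_2 36) since 9 > 5.170, and the regularity condition a·f(n/b) = 36·(n/2)^9 = (36/512)·n^9 ≤ c·f(n) holds with c = 36/512 ≈ 0.0703 < 1. So this is Case 3: T(n) = Θ(f(n)) = Θ(n^9).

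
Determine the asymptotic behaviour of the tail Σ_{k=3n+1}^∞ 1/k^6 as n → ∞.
Σ_{k>3n} 1/k^6 ~ 1/(5 · (3n)^5)

Compare to the integral: ∫_{3n}^∞ x^(−6) dx = [−x^(−5)/5]_{3n}^∞ = 1/((6−1)·(3n)^5). Euler-Maclaurin then gives
  Σ_{k>3n} 1/k^6 = ∫_{3n}^∞ dx/x^6 − 1/(2·(3n)^6) + O(1/(3n)^7).
(Equivalently this is ζ(6) − Σ_{k≤3n} 1/k^6.)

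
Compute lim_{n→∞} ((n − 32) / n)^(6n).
lim = e^(−192)

Rewrite as (1 − 32/n)^(6n). By the standard limit (1 + x/n)^n → e^x, we have (1 − 32/n)^n → e^(−32), and raising to the 6th power gives e^(−192).
More precisely, ln[(1 − 32/n)^(6n)] = 6n · ln(1 − 32/n) = 6n · (-32/n + O(1/n^2)) = -192 + O(1/n) → -192.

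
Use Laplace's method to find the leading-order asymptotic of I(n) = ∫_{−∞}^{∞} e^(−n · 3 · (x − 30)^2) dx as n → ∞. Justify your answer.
I(n) = sqrt(π/(3n))

Here φ(x) = 3 · (x − 30)^2 has its unique minimum at x* = 30 with φ(x*) = 0 and φ''(x*) = 6. Laplace's method gives
  I(n) ~ e^(−n φ(x*)) · sqrt(2π / (n · φ''(x*))) = sqrt(2π / (6n)) = sqrt(π/(3n)).
This is exact: substituting u = (x − 30)·sqrt(3n) gives I(n) = (1/sqrt(3n)) ∫_{−∞}^{∞} e^(−u^2) du = sqrt(π/(3n)).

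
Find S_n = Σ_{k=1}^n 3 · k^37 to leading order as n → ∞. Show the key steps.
S_n ~ 3 · n^38 / 38

By integral comparison (Euler-Maclaurin), Σ_{k=1}^n 3 · k^37 = 3 · ∫_0^n x^37 dx + O(n^37) = 3 · n^38/38 + O(n^37). (Equivalently, Faulhaber's formula gives the same leading term.)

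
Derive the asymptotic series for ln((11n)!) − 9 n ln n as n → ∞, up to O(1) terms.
ln((11n)!) − 9 n ln n = 2 n ln n + 11(ln 11 − 1) n + (1/2) ln(2π·11n) + O(1/n)

Stirling: ln((11n)!) = 11n ln(11n) − 11n + (1/2) ln(2π·11n) + O(1/n).
Expand 11n ln(11n) = 11n (ln n + ln 11) = 11n ln n + 11n ln 11.
Subtract 9n ln n: leading term is (11 − 9) n ln n = 2 n ln n. The next term is 11n ln 11 − 11n = 11(ln 11 − 1) n. Then the (1/2) ln(2π·11n) correction.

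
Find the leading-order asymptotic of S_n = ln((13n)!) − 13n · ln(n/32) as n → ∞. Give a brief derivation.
S_n ~ 13n · (ln 416 − 1) + O(ln n)

Stirling: ln((13n)!) = 13n ln(13n) − 13n + O(ln n).
  S_n = 13n ln(13n) − 13n − 13n ln(n/32) + O(ln n)
      = 13n ln(13n) − 13n ln n + 13n ln 32 − 13n + O(ln n)
      = 13n ln 13 + 13n ln 32 − 13n + O(ln n)
      = 13n (ln 416 − 1) + O(ln n).
Numerically ln(416) − 1 ≈ 5.0307.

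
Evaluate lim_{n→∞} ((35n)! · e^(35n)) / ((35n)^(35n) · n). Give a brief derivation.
lim = 0

Stirling: (35n)! ~ sqrt(2π·35n) · (35n/e)^(35n). Hence
  (35n)! · e^(35n) / (35n)^(35n) ~ sqrt(2π·35n).
Dividing by n: sqrt(2π·35n) / n = sqrt(2π·35) · n^((1−2)/2), so the expression behaves like sqrt(2π·35) · n^((1−2)/2) → 0.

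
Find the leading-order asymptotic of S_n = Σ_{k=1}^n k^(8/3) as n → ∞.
S_n ~ (3/11) · n^(11/3)

Integral comparison: Σ_{k=1}^n k^(8/3) = ∫_0^n x^(8/3) dx + O(n^(8/3)). The integral is n^(1 + 8/3) / (1 + 8/3) = n^((8+3)/3) / ((8+3)/3) = (3/11) · n^(11/3).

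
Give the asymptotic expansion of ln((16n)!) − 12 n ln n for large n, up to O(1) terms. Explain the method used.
ln((16n)!) − 12 n ln n = 4 n ln n + 16(ln 16 − 1) n + (1/2) ln(2π·16n) + O(1/n)

Stirling: ln((16n)!) = 16n ln(16n) − 16n + (1/2) ln(2π·16n) + O(1/n).
Expand 16n ln(16n) = 16n (ln n + ln 16) = 16n ln n + 16n ln 16.
Subtract 12n ln n: leading term is (16 − 12) n ln n = 4 n ln n. The next term is 16n ln 16 − 16n = 16(ln 16 − 1) n. Then the (1/2) ln(2π·16n) correction.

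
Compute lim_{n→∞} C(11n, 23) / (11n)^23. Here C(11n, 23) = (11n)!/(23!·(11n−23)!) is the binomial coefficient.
lim = 1/23! = 1/25852016738884976640000

With N = 11n → ∞: C(N, 23) / N^23 = [N(N−1)…(N−22)] / (23! · N^23) = (1/23!) · 1 · (1 − 1/(11n)) · … · (1 − 22/(11n)). Each factor → 1 as N → ∞, so the limit is 1/23! = 1/25852016738884976640000.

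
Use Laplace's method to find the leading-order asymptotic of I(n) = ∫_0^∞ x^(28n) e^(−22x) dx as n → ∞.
I(n) ~ (sqrt(2π·28n) / 22) · (28n/(22e))^(28n)

Write the integrand as exp(28n ln x − 22x) and set f(x) = 28n ln x − 22x. Then f'(x) = 28n/x − 22 = 0 at x* = 28n/22, and f''(x*) = −28n/x*^2 = −22^2/(28n). Laplace's method (interior maximum) gives
  I(n) ~ e^(f(x*)) · sqrt(2π / |f''(x*)|)
        = exp(28n ln(28n/22) − 28n) · sqrt(2π · 28n / 22^2)
        = (28n/22)^(28n) e^(−28n) · sqrt(2π·28n) / 22
        = (sqrt(2π·28n) / 22) · (28n/(22e))^(28n).
This matches Γ(28n+1)/22^(28n+1) with Stirling applied to Γ.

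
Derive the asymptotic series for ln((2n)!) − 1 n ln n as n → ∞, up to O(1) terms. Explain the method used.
ln((2n)!) − 1 n ln n = n ln n + 2(ln 2 − 1) n + (1/2) ln(2π·2n) + O(1/n)

Stirling: ln((2n)!) = 2n ln(2n) − 2n + (1/2) ln(2π·2n) + O(1/n).
Expand 2n ln(2n) = 2n (ln n + ln 2) = 2n ln n + 2n ln 2.
Subtract 1n ln n: leading term is (2 − 1) n ln n = n ln n. The next term is 2n ln 2 − 2n = 2(ln 2 − 1) n. Then the (1/2) ln(2π·2n) correction.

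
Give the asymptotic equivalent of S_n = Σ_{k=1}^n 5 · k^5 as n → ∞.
S_n ~ 5 · n^6 / 6

By integral comparison (Euler-Maclaurin), Σ_{k=1}^n 5 · k^5 = 5 · ∫_0^n x^5 dx + O(n^5) = 5 · n^6/6 + O(n^5). (Equivalently, Faulhaber's formula gives the same leading term.)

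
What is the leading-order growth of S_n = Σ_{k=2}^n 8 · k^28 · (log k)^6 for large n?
S_n ~ 8 · n^29 · (log n)^6 / 29

By integral comparison, S_n = ∫_1^n 8 · x^28 · (log x)^6 dx + O(n^28 · (log n)^6). For the integral, the leading term of ∫_1^n x^28 (log x)^6 dx is n^29/29 · (log n)^6 (by repeated integration by parts; each step lowers the log-exponent and produces a relatively O(1/log n) correction). Hence S_n ~ 8 · n^29 · (log n)^6 / 29.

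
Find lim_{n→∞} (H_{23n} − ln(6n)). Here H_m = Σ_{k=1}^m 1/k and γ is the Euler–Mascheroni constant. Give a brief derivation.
lim = ln(23/6) + γ

By Euler-Maclaurin, H_m = ln m + γ + O(1/m). So
  H_{23n} − ln(6n) = ln(23n) + γ − ln(6n) + O(1/n)
                       = ln(23/6) + γ + O(1/n).
Hence the limit is ln(23/6) + γ.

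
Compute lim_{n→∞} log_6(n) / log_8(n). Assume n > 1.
lim = ln(8) / ln(6) = log_6(8)

Change of base: log_6(n) = ln n / ln 6 and log_8(n) = ln n / ln 8. The ratio is (ln n / ln 6) · (ln 8 / ln n) = ln 8 / ln 6, a constant independent of n. So the limit is ln 8 / ln 6 = log_6(8).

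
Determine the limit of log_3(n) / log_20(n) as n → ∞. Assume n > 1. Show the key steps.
lim = ln(20) / ln(3) = log_3(20)

Change of base: log_3(n) = ln n / ln 3 and log_20(n) = ln n / ln 20. The ratio is (ln n / ln 3) · (ln 20 / ln n) = ln 20 / ln 3, a constant independent of n. So the limit is ln 20 / ln 3 = log_3(20).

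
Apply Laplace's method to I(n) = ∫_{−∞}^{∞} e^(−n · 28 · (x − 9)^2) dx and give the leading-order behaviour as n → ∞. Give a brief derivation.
I(n) = sqrt(π/(28n))

Here φ(x) = 28 · (x − 9)^2 has its unique minimum at x* = 9 with φ(x*) = 0 and φ''(x*) = 56. Laplace's method gives
  I(n) ~ e^(−n φ(x*)) · sqrt(2π / (n · φ''(x*))) = sqrt(2π / (56n)) = sqrt(π/(28n)).
This is exact: substituting u = (x − 9)·sqrt(28n) gives I(n) = (1/sqrt(28n)) ∫_{−∞}^{∞} e^(−u^2) du = sqrt(π/(28n)).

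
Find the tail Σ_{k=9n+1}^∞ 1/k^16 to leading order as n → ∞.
Σ_{k>9n} 1/k^16 ~ 1/(15 · (9n)^15)

Compare to the integral: ∫_{9n}^∞ x^(−16) dx = [−x^(−15)/15]_{9n}^∞ = 1/((16−1)·(9n)^15). Euler-Maclaurin then gives
  Σ_{k>9n} 1/k^16 = ∫_{9n}^∞ dx/x^16 − 1/(2·(9n)^16) + O(1/(9n)^17).
(Equivalently this is ζ(16) − Σ_{k≤9n} 1/k^16.)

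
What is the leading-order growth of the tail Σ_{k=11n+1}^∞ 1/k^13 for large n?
Σ_{k>11n} 1/k^13 ~ 1/(12 · (11n)^12)

Compare to the integral: ∫_{11n}^∞ x^(−13) dx = [−x^(−12)/12]_{11n}^∞ = 1/((13−1)·(11n)^12). Euler-Maclaurin then gives
  Σ_{k>11n} 1/k^13 = ∫_{11n}^∞ dx/x^13 − 1/(2·(11n)^13) + O(1/(11n)^14).
(Equivalently this is ζ(13) − Σ_{k≤11n} 1/k^13.)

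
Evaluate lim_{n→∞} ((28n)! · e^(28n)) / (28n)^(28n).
lim = ∞

Stirling: (28n)! ~ sqrt(2π·28n) · (28n/e)^(28n). Hence
  (28n)! · e^(28n) / (28n)^(28n) ~ sqrt(2π·28n) = sqrt(2π·28) · sqrt(n) → ∞.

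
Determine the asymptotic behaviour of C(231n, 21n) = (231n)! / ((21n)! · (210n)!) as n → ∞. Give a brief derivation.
C(231n, 21n) ~ (285311670611/10000000000)^(21n) · sqrt(11/(20π·21n))

Write N = 21n. Apply Stirling to each factorial:
  (11N)! ~ sqrt(2π·11N) · (11N/e)^(11N),
  N! ~ sqrt(2π N) · (N/e)^N,
  (10N)! ~ sqrt(2π·10N) · (10N/e)^(10N).
The exponential factors combine to (11N)^(11N) / (N^N · (10N)^(10N)) = 11^(11N)/10^(10N) = (11^11/10^10)^N = (285311670611/10000000000)^N.
The square-root prefactors combine to sqrt(2π·11N) / (sqrt(2π N)·sqrt(2π·10N)) = sqrt(11 / (2π·10·N)) = sqrt(11/(20π·21n)).
Substituting N = 21n: C(231n, 21n) ~ (285311670611/10000000000)^(21n) · sqrt(11/(20π·21n)).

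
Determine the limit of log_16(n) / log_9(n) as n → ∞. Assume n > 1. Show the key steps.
lim = ln(9) / ln(16) = log_16(9)

Change of base: log_16(n) = ln n / ln 16 and log_9(n) = ln n / ln 9. The ratio is (ln n / ln 16) · (ln 9 / ln n) = ln 9 / ln 16, a constant independent of n. So the limit is ln 9 / ln 16 = log_16(9).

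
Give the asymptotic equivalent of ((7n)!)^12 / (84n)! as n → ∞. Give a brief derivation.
((7n)!)^12/(84n)! ~ ((2π·7n)^(11/2) / sqrt(12)) · 12^(−12·7n)  →  0

Write N = 7n. Stirling: N! ~ sqrt(2π N)(N/e)^N and (12N)! ~ sqrt(2π·12N)·(12N/e)^(12N).
  (N!)^12/(12N)! ~ (2π N)^(12/2) (N/e)^(12N) / [sqrt(2π·12N) (12N/e)^(12N)]
     = (2π N)^(12/2) / sqrt(2π·12N) · (N/(12N))^(12N)
     = (2π N)^((12−1)/2) / sqrt(12) · 12^(−12N).
Since 12^12 > 1, the factor 12^(−12N) decays exponentially, so the ratio → 0. Substituting N = 7n gives the stated form.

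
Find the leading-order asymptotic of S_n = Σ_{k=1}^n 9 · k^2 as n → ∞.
S_n ~ 3 · n^3

By integral comparison (Euler-Maclaurin), Σ_{k=1}^n 9 · k^2 = 9 · ∫_0^n x^2 dx + O(n^2) = 9 · n^3/3 = 3 · n^3 + O(n^2). (Equivalently, Faulhaber's formula gives the same leading term.)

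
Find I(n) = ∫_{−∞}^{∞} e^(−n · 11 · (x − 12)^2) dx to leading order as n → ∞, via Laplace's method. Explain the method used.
I(n) = sqrt(π/(11n))

Here φ(x) = 11 · (x − 12)^2 has its unique minimum at x* = 12 with φ(x*) = 0 and φ''(x*) = 22. Laplace's method gives
  I(n) ~ e^(−n φ(x*)) · sqrt(2π / (n · φ''(x*))) = sqrt(2π / (22n)) = sqrt(π/(11n)).
This is exact: substituting u = (x − 12)·sqrt(11n) gives I(n) = (1/sqrt(11n)) ∫_{−∞}^{∞} e^(−u^2) du = sqrt(π/(11n)).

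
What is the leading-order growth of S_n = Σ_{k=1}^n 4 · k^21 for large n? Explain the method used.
S_n ~ 2 · n^22 / 11

By integral comparison (Euler-Maclaurin), Σ_{k=1}^n 4 · k^21 = 4 · ∫_0^n x^21 dx + O(n^21) = 4 · n^22/22 = 2 · n^22 / 11 + O(n^21). (Equivalently, Faulhaber's formula gives the same leading term.)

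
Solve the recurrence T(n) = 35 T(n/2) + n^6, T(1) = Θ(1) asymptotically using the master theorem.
T(n) = Θ(n^6)

log_2 35 ≈ 5.129. f(n) = n^6 dominates n^(log_2 35) since 6 > 5.129, and the regularity condition a·f(n/b) = 35·(n/2)^6 = (35/64)·n^6 ≤ c·f(n) holds with c = 35/64 ≈ 0.547 < 1. So this is Case 3: T(n) = Θ(f(n)) = Θ(n^6).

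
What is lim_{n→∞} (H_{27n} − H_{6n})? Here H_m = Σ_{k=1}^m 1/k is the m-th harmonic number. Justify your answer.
lim = ln(27/6) = ln(9/2)

Euler-Maclaurin gives H_m = ln m + γ + 1/(2m) + O(1/m^2). The γ and O(1/m) terms cancel in the difference:
  H_{27n} − H_{6n} = ln(27n) − ln(6n) + O(1/n) = ln(27/6) + O(1/n).
Hence the limit is ln(27/6) = ln(9/2).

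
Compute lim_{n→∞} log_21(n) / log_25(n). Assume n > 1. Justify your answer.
lim = ln(25) / ln(21) = log_21(25)

Change of base: log_21(n) = ln n / ln 21 and log_25(n) = ln n / ln 25. The ratio is (ln n / ln 21) · (ln 25 / ln n) = ln 25 / ln 21, a constant independent of n. So the limit is ln 25 / ln 21 = log_21(25).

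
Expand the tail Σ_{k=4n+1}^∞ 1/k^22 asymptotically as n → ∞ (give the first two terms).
Σ_{k>4n} 1/k^22 = 1/(21 · (4n)^21) − 1/(2 · (4n)^22) + O(1/(4n)^23)

Compare to the integral: ∫_{4n}^∞ x^(−22) dx = [−x^(−21)/21]_{4n}^∞ = 1/((22−1)·(4n)^21). The Euler-Maclaurin correction adds −f(4n)/2 = −1/(2·(4n)^22). Euler-Maclaurin then gives
  Σ_{k>4n} 1/k^22 = ∫_{4n}^∞ dx/x^22 − 1/(2·(4n)^22) + O(1/(4n)^23).
(Equivalently this is ζ(22) − Σ_{k≤4n} 1/k^22.)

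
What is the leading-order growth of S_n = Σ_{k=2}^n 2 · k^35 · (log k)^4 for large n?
S_n ~ n^36 · (log n)^4 / 18

By integral comparison, S_n = ∫_1^n 2 · x^35 · (log x)^4 dx + O(n^35 · (log n)^4). For the integral, the leading term of ∫_1^n x^35 (log x)^4 dx is n^36/36 · (log n)^4 (by repeated integration by parts; each step lowers the log-exponent and produces a relatively O(1/log n) correction). Hence S_n ~ n^36 · (log n)^4 / 18.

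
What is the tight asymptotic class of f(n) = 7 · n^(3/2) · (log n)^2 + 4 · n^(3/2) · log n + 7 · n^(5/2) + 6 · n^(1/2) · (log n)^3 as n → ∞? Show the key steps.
f(n) ∈ Θ(n^(5/2))

Compare the terms by growth order. For large n, n^a · (log n)^b dominates n^a' · (log n)^b' iff a > a', or (a = a' and b > b'). Ranking the 4 terms shows the dominant one is 7 · n^(5/2). Hence f(n) ∈ Θ(n^(5/2)).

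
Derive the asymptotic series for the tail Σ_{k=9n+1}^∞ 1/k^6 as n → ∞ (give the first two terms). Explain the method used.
Σ_{k>9n} 1/k^6 = 1/(5 · (9n)^5) − 1/(2 · (9n)^6) + O(1/(9n)^7)

Compare to the integral: ∫_{9n}^∞ x^(−6) dx = [−x^(−5)/5]_{9n}^∞ = 1/((6−1)·(9n)^5). The Euler-Maclaurin correction adds −f(9n)/2 = −1/(2·(9n)^6). Euler-Maclaurin then gives
  Σ_{k>9n} 1/k^6 = ∫_{9n}^∞ dx/x^6 − 1/(2·(9n)^6) + O(1/(9n)^7).
(Equivalently this is ζ(6) − Σ_{k≤9n} 1/k^6.)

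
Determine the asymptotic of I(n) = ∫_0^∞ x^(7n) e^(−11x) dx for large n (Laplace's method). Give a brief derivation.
I(n) ~ (sqrt(2π·7n) / 11) · (7n/(11e))^(7n)

Write the integrand as exp(7n ln x − 11x) and set f(x) = 7n ln x − 11x. Then f'(x) = 7n/x − 11 = 0 at x* = 7n/11, and f''(x*) = −7n/x*^2 = −11^2/(7n). Laplace's method (interior maximum) gives
  I(n) ~ e^(f(x*)) · sqrt(2π / |f''(x*)|)
        = exp(7n ln(7n/11) − 7n) · sqrt(2π · 7n / 11^2)
        = (7n/11)^(7n) e^(−7n) · sqrt(2π·7n) / 11
        = (sqrt(2π·7n) / 11) · (7n/(11e))^(7n).
This matches Γ(7n+1)/11^(7n+1) with Stirling applied to Γ.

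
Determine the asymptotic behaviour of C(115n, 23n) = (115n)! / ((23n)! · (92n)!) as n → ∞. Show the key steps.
C(115n, 23n) ~ (3125/256)^(23n) · sqrt(5/(8π·23n))

Write N = 23n. Apply Stirling to each factorial:
  (5N)! ~ sqrt(2π·5N) · (5N/e)^(5N),
  N! ~ sqrt(2π N) · (N/e)^N,
  (4N)! ~ sqrt(2π·4N) · (4N/e)^(4N).
The exponential factors combine to (5N)^(5N) / (N^N · (4N)^(4N)) = 5^(5N)/4^(4N) = (5^5/4^4)^N = (3125/256)^N.
The square-root prefactors combine to sqrt(2π·5N) / (sqrt(2π N)·sqrt(2π·4N)) = sqrt(5 / (2π·4·N)) = sqrt(5/(8π·23n)).
Substituting N = 23n: C(115n, 23n) ~ (3125/256)^(23n) · sqrt(5/(8π·23n)).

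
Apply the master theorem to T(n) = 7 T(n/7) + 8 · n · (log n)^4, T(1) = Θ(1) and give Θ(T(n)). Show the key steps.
T(n) = Θ(n · (log n)^5)

Here log_7 7 = 1 and f(n) = 8 · n · (log n)^4 = Θ(n^(log_7 7) · (log n)^4). This is the extended Case 2 of the master theorem (f matches the critical exponent up to log factors), giving T(n) = Θ(n^(log_7 7) · (log n)^(4+1)) = Θ(n · (log n)^5).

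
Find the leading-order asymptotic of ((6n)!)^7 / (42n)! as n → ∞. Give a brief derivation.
((6n)!)^7/(42n)! ~ ((2π·6n)^(6/2) / sqrt(7)) · 7^(−7·6n)  →  0

Write N = 6n. Stirling: N! ~ sqrt(2π N)(N/e)^N and (7N)! ~ sqrt(2π·7N)·(7N/e)^(7N).
  (N!)^7/(7N)! ~ (2π N)^(7/2) (N/e)^(7N) / [sqrt(2π·7N) (7N/e)^(7N)]
     = (2π N)^(7/2) / sqrt(2π·7N) · (N/(7N))^(7N)
     = (2π N)^((7−1)/2) / sqrt(7) · 7^(−7N).
Since 7^7 > 1, the factor 7^(−7N) decays exponentially, so the ratio → 0. Substituting N = 6n gives the stated form.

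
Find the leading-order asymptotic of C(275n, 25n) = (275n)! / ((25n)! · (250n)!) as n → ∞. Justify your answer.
C(275n, 25n) ~ (285311670611/10000000000)^(25n) · sqrt(11/(20π·25n))

Write N = 25n. Apply Stirling to each factorial:
  (11N)! ~ sqrt(2π·11N) · (11N/e)^(11N),
  N! ~ sqrt(2π N) · (N/e)^N,
  (10N)! ~ sqrt(2π·10N) · (10N/e)^(10N).
The exponential factors combine to (11N)^(11N) / (N^N · (10N)^(10N)) = 11^(11N)/10^(10N) = (11^11/10^10)^N = (285311670611/10000000000)^N.
The square-root prefactors combine to sqrt(2π·11N) / (sqrt(2π N)·sqrt(2π·10N)) = sqrt(11 / (2π·10·N)) = sqrt(11/(20π·25n)).
Substituting N = 25n: C(275n, 25n) ~ (285311670611/10000000000)^(25n) · sqrt(11/(20π·25n)).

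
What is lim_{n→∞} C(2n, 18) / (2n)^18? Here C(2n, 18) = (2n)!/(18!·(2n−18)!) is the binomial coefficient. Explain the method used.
lim = 1/18! = 1/6402373705728000

With N = 2n → ∞: C(N, 18) / N^18 = [N(N−1)…(N−17)] / (18! · N^18) = (1/18!) · 1 · (1 − 1/(2n)) · … · (1 − 17/(2n)). Each factor → 1 as N → ∞, so the limit is 1/18! = 1/6402373705728000.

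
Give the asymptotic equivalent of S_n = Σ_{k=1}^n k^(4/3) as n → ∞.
S_n ~ (3/7) · n^(7/3)

Integral comparison: Σ_{k=1}^n k^(4/3) = ∫_0^n x^(4/3) dx + O(n^(4/3)). The integral is n^(1 + 4/3) / (1 + 4/3) = n^((4+3)/3) / ((4+3)/3) = (3/7) · n^(7/3).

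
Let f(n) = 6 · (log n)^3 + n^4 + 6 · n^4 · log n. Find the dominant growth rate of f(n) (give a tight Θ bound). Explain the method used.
f(n) ∈ Θ(n^4 · log n)

Compare the terms by growth order. For large n, n^a · (log n)^b dominates n^a' · (log n)^b' iff a > a', or (a = a' and b > b'). Ranking the 3 terms shows the dominant one is 6 · n^4 · log n. Hence f(n) ∈ Θ(n^4 · log n).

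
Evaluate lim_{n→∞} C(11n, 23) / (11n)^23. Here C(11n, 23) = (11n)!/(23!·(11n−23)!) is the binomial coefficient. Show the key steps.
lim = 1/23! = 1/25852016738884976640000

With N = 11n → ∞: C(N, 23) / N^23 = [N(N−1)…(N−22)] / (23! · N^23) = (1/23!) · 1 · (1 − 1/(11n)) · … · (1 − 22/(11n)). Each factor → 1 as N → ∞, so the limit is 1/23! = 1/25852016738884976640000.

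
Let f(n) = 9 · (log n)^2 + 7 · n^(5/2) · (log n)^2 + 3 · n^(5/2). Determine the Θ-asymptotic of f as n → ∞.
f(n) ∈ Θ(n^(5/2) · (log n)^2)

Compare the terms by growth order. For large n, n^a · (log n)^b dominates n^a' · (log n)^b' iff a > a', or (a = a' and b > b'). Ranking the 3 terms shows the dominant one is 7 · n^(5/2) · (log n)^2. Hence f(n) ∈ Θ(n^(5/2) · (log n)^2).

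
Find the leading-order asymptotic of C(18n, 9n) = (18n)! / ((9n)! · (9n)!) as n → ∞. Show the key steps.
C(18n, 9n) ~ (4)^(9n) · sqrt(1/(π·9n))

Write N = 9n. Apply Stirling to each factorial:
  (2N)! ~ sqrt(2π·2N) · (2N/e)^(2N),
  N! ~ sqrt(2π N) · (N/e)^N,
  (1N)! ~ sqrt(2π·1N) · (1N/e)^(1N).
The exponential factors combine to (2N)^(2N) / (N^N · (1N)^(1N)) = 2^(2N)/1^(1N) = (2^2/1^1)^N = (4)^N.
The square-root prefactors combine to sqrt(2π·2N) / (sqrt(2π N)·sqrt(2π·1N)) = sqrt(2 / (2π·1·N)) = sqrt(1/(π·9n)).
Substituting N = 9n: C(18n, 9n) ~ (4)^(9n) · sqrt(1/(π·9n)).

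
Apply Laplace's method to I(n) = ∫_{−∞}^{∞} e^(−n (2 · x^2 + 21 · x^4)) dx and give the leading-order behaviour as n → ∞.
I(n) ~ sqrt(π/(2n))

φ(x) = 2 · x^2 + 21 · x^4 has its unique global minimum at x* = 0 (since φ'(x) = 4x + 84x^3 = 0 only at x = 0 for real x with both coefficients positive, and φ → ∞ as |x| → ∞). At x* = 0, φ(0) = 0 and φ''(0) = 4. Laplace's method then gives
  I(n) ~ sqrt(2π / (n · φ''(0))) · e^(−n φ(0)) = sqrt(2π / (4n)) = sqrt(π/(2n)).
The 21 · x^4 term contributes only at subleading order (an O(1/n) relative correction).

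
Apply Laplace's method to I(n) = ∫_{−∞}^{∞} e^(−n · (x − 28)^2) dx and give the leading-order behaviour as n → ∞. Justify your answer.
I(n) = sqrt(π/n)

Here φ(x) = (x − 28)^2 has its unique minimum at x* = 28 with φ(x*) = 0 and φ''(x*) = 2. Laplace's method gives
  I(n) ~ e^(−n φ(x*)) · sqrt(2π / (n · φ''(x*))) = sqrt(2π / (2n)) = sqrt(π/n).
This is exact: substituting u = (x − 28)·sqrt(n) gives I(n) = (1/sqrt(n)) ∫_{−∞}^{∞} e^(−u^2) du = sqrt(π/n).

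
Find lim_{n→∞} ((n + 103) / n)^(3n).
lim = e^309

Rewrite as (1 + 103/n)^(3n). By the standard limit (1 + x/n)^n → e^x, we have (1 + 103/n)^n → e^103, and raising to the 3rd power gives e^309.
More precisely, ln[(1 + 103/n)^(3n)] = 3n · ln(1 + 103/n) = 3n · (103/n + O(1/n^2)) = 309 + O(1/n) → 309.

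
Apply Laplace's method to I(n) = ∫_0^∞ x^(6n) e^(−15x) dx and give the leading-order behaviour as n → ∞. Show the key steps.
I(n) ~ (sqrt(2π·6n) / 15) · (6n/(15e))^(6n)

Write the integrand as exp(6n ln x − 15x) and set f(x) = 6n ln x − 15x. Then f'(x) = 6n/x − 15 = 0 at x* = 6n/15, and f''(x*) = −6n/x*^2 = −15^2/(6n). Laplace's method (interior maximum) gives
  I(n) ~ e^(f(x*)) · sqrt(2π / |f''(x*)|)
        = exp(6n ln(6n/15) − 6n) · sqrt(2π · 6n / 15^2)
        = (6n/15)^(6n) e^(−6n) · sqrt(2π·6n) / 15
        = (sqrt(2π·6n) / 15) · (6n/(15e))^(6n).
This matches Γ(6n+1)/15^(6n+1) with Stirling applied to Γ.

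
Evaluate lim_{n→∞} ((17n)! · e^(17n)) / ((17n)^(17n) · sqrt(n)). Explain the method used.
lim = sqrt(2π·17)

Stirling: (17n)! ~ sqrt(2π·17n) · (17n/e)^(17n). Hence
  (17n)! · e^(17n) / (17n)^(17n) ~ sqrt(2π·17n).
Dividing by sqrt(n): sqrt(2π·17n) / sqrt(n) = sqrt(2π·17) · n^((1−1)/2), so the limit is sqrt(2π·17).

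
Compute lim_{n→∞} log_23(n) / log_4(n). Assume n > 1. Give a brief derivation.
lim = ln(4) / ln(23) = log_23(4)

Change of base: log_23(n) = ln n / ln 23 and log_4(n) = ln n / ln 4. The ratio is (ln n / ln 23) · (ln 4 / ln n) = ln 4 / ln 23, a constant independent of n. So the limit is ln 4 / ln 23 = log_23(4).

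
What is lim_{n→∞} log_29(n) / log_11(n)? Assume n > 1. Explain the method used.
lim = ln(11) / ln(29) = log_29(11)

Change of base: log_29(n) = ln n / ln 29 and log_11(n) = ln n / ln 11. The ratio is (ln n / ln 29) · (ln 11 / ln n) = ln 11 / ln 29, a constant independent of n. So the limit is ln 11 / ln 29 = log_29(11).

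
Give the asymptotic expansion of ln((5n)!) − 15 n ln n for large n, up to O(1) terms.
ln((5n)!) − 15 n ln n = −10 n ln n + 5(ln 5 − 1) n + (1/2) ln(2π·5n) + O(1/n)

Stirling: ln((5n)!) = 5n ln(5n) − 5n + (1/2) ln(2π·5n) + O(1/n).
Expand 5n ln(5n) = 5n (ln n + ln 5) = 5n ln n + 5n ln 5.
Subtract 15n ln n: leading term is (5 − 15) n ln n = −10 n ln n. The next term is 5n ln 5 − 5n = 5(ln 5 − 1) n. Then the (1/2) ln(2π·5n) correction.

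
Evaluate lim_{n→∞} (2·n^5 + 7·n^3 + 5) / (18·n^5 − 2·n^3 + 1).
lim = 2/18 = 1/9

For large n the leading n^5 terms dominate both numerator and denominator. Dividing top and bottom by n^5, every other term tends to 0, leaving 2/18 = 1/9.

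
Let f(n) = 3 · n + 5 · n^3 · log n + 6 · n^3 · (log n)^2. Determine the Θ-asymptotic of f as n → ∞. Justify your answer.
f(n) ∈ Θ(n^3 · (log n)^2)

Compare the terms by growth order. For large n, n^a · (log n)^b dominates n^a' · (log n)^b' iff a > a', or (a = a' and b > b'). Ranking the 3 terms shows the dominant one is 6 · n^3 · (log n)^2. Hence f(n) ∈ Θ(n^3 · (log n)^2).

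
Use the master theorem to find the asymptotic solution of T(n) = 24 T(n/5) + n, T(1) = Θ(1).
T(n) = Θ(n^(log_5 24))

Master theorem: compare f(n) = n to n^(log_5 24) where log_5 24 ≈ 1.975. Since 1 < log_5 24, we have f(n) = O(n^(log_5 24 − ε)) for some ε > 0 — Case 1. Hence T(n) = Θ(n^(log_5 24)).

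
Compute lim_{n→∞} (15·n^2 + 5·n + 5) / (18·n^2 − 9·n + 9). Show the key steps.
lim = 15/18 = 5/6

For large n the leading n^2 terms dominate both numerator and denominator. Dividing top and bottom by n^2, every other term tends to 0, leaving 15/18 = 5/6.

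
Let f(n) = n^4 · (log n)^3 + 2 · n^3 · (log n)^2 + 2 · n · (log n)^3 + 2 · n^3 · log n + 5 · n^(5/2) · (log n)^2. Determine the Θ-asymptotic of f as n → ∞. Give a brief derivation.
f(n) ∈ Θ(n^4 · (log n)^3)

Compare the terms by growth order. For large n, n^a · (log n)^b dominates n^a' · (log n)^b' iff a > a', or (a = a' and b > b'). Ranking the 5 terms shows the dominant one is n^4 · (log n)^3. Hence f(n) ∈ Θ(n^4 · (log n)^3).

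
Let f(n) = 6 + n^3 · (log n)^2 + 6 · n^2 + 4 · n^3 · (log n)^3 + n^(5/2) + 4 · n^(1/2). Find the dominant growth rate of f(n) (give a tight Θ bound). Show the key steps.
f(n) ∈ Θ(n^3 · (log n)^3)

Compare the terms by growth order. For large n, n^a · (log n)^b dominates n^a' · (log n)^b' iff a > a', or (a = a' and b > b'). Ranking the 6 terms shows the dominant one is 4 · n^3 · (log n)^3. Hence f(n) ∈ Θ(n^3 · (log n)^3).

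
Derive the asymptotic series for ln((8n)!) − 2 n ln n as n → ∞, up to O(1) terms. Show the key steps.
ln((8n)!) − 2 n ln n = 6 n ln n + 8(ln 8 − 1) n + (1/2) ln(2π·8n) + O(1/n)

Stirling: ln((8n)!) = 8n ln(8n) − 8n + (1/2) ln(2π·8n) + O(1/n).
Expand 8n ln(8n) = 8n (ln n + ln 8) = 8n ln n + 8n ln 8.
Subtract 2n ln n: leading term is (8 − 2) n ln n = 6 n ln n. The next term is 8n ln 8 − 8n = 8(ln 8 − 1) n. Then the (1/2) ln(2π·8n) correction.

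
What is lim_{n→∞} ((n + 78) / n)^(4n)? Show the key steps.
lim = e^312

Rewrite as (1 + 78/n)^(4n). By the standard limit (1 + x/n)^n → e^x, we have (1 + 78/n)^n → e^78, and raising to the 4th power gives e^312.
More precisely, ln[(1 + 78/n)^(4n)] = 4n · ln(1 + 78/n) = 4n · (78/n + O(1/n^2)) = 312 + O(1/n) → 312.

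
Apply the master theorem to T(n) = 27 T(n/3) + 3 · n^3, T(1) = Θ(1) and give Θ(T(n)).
T(n) = Θ(n^3 log n)

log_3 27 = 3, and f(n) = 3 · n^3 = Θ(n^(log_3 27)). This is Case 2 of the master theorem: T(n) = Θ(f(n) · log n) = Θ(n^3 log n).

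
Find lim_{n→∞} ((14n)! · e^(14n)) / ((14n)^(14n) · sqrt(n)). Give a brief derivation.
lim = sqrt(2π·14)

Stirling: (14n)! ~ sqrt(2π·14n) · (14n/e)^(14n). Hence
  (14n)! · e^(14n) / (14n)^(14n) ~ sqrt(2π·14n).
Dividing by sqrt(n): sqrt(2π·14n) / sqrt(n) = sqrt(2π·14) · n^((1−1)/2), so the limit is sqrt(2π·14).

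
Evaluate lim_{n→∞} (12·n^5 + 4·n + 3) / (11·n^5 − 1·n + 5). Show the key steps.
lim = 12/11

For large n the leading n^5 terms dominate both numerator and denominator. Dividing top and bottom by n^5, every other term tends to 0, leaving 12/11.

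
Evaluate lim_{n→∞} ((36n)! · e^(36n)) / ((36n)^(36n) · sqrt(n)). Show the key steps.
lim = sqrt(2π·36)

Stirling: (36n)! ~ sqrt(2π·36n) · (36n/e)^(36n). Hence
  (36n)! · e^(36n) / (36n)^(36n) ~ sqrt(2π·36n).
Dividing by sqrt(n): sqrt(2π·36n) / sqrt(n) = sqrt(2π·36) · n^((1−1)/2), so the limit is sqrt(2π·36).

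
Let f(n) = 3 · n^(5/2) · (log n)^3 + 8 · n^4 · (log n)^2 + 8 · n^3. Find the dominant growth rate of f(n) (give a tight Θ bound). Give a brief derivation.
f(n) ∈ Θ(n^4 · (log n)^2)

Compare the terms by growth order. For large n, n^a · (log n)^b dominates n^a' · (log n)^b' iff a > a', or (a = a' and b > b'). Ranking the 3 terms shows the dominant one is 8 · n^4 · (log n)^2. Hence f(n) ∈ Θ(n^4 · (log n)^2).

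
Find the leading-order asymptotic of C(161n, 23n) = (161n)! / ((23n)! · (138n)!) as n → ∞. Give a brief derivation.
C(161n, 23n) ~ (823543/46656)^(23n) · sqrt(7/(12π·23n))

Write N = 23n. Apply Stirling to each factorial:
  (7N)! ~ sqrt(2π·7N) · (7N/e)^(7N),
  N! ~ sqrt(2π N) · (N/e)^N,
  (6N)! ~ sqrt(2π·6N) · (6N/e)^(6N).
The exponential factors combine to (7N)^(7N) / (N^N · (6N)^(6N)) = 7^(7N)/6^(6N) = (7^7/6^6)^N = (823543/46656)^N.
The square-root prefactors combine to sqrt(2π·7N) / (sqrt(2π N)·sqrt(2π·6N)) = sqrt(7 / (2π·6·N)) = sqrt(7/(12π·23n)).
Substituting N = 23n: C(161n, 23n) ~ (823543/46656)^(23n) · sqrt(7/(12π·23n)).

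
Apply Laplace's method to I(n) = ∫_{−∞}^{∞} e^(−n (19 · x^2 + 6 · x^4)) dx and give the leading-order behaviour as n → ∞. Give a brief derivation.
I(n) ~ sqrt(π/(19n))

φ(x) = 19 · x^2 + 6 · x^4 has its unique global minimum at x* = 0 (since φ'(x) = 38x + 24x^3 = 0 only at x = 0 for real x with both coefficients positive, and φ → ∞ as |x| → ∞). At x* = 0, φ(0) = 0 and φ''(0) = 38. Laplace's method then gives
  I(n) ~ sqrt(2π / (n · φ''(0))) · e^(−n φ(0)) = sqrt(2π / (38n)) = sqrt(π/(19n)).
The 6 · x^4 term contributes only at subleading order (an O(1/n) relative correction).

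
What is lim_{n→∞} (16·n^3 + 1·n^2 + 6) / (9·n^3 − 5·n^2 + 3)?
lim = 16/9

For large n the leading n^3 terms dominate both numerator and denominator. Dividing top and bottom by n^3, every other term tends to 0, leaving 16/9.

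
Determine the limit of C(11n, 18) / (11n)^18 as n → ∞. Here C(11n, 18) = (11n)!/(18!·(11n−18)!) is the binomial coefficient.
lim = 1/18! = 1/6402373705728000

With N = 11n → ∞: C(N, 18) / N^18 = [N(N−1)…(N−17)] / (18! · N^18) = (1/18!) · 1 · (1 − 1/(11n)) · … · (1 − 17/(11n)). Each factor → 1 as N → ∞, so the limit is 1/18! = 1/6402373705728000.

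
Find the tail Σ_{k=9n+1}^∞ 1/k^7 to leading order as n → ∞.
Σ_{k>9n} 1/k^7 ~ 1/(6 · (9n)^6)

Compare to the integral: ∫_{9n}^∞ x^(−7) dx = [−x^(−6)/6]_{9n}^∞ = 1/((7−1)·(9n)^6). Euler-Maclaurin then gives
  Σ_{k>9n} 1/k^7 = ∫_{9n}^∞ dx/x^7 − 1/(2·(9n)^7) + O(1/(9n)^8).
(Equivalently this is ζ(7) − Σ_{k≤9n} 1/k^7.)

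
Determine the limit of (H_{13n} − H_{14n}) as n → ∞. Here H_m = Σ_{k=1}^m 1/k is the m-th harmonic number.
lim = ln(13/14)

Euler-Maclaurin gives H_m = ln m + γ + 1/(2m) + O(1/m^2). The γ and O(1/m) terms cancel in the difference:
  H_{13n} − H_{14n} = ln(13n) − ln(14n) + O(1/n) = ln(13/14) + O(1/n).
Hence the limit is ln(13/14).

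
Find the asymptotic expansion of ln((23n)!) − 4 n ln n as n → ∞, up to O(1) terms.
ln((23n)!) − 4 n ln n = 19 n ln n + 23(ln 23 − 1) n + (1/2) ln(2π·23n) + O(1/n)

Stirling: ln((23n)!) = 23n ln(23n) − 23n + (1/2) ln(2π·23n) + O(1/n).
Expand 23n ln(23n) = 23n (ln n + ln 23) = 23n ln n + 23n ln 23.
Subtract 4n ln n: leading term is (23 − 4) n ln n = 19 n ln n. The next term is 23n ln 23 − 23n = 23(ln 23 − 1) n. Then the (1/2) ln(2π·23n) correction.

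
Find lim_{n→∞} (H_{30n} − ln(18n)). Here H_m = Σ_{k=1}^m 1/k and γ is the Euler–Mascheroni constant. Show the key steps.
lim = ln(5/3) + γ

By Euler-Maclaurin, H_m = ln m + γ + O(1/m). So
  H_{30n} − ln(18n) = ln(30n) + γ − ln(18n) + O(1/n)
                       = ln(30/18) + γ + O(1/n).
Hence the limit is ln(30/18) + γ (= ln(5/3)).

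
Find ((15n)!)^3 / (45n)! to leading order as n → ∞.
((15n)!)^3/(45n)! ~ ((2π·15n)^(2/2) / sqrt(3)) · 3^(−3·15n)  →  0

Write N = 15n. Stirling: N! ~ sqrt(2π N)(N/e)^N and (3N)! ~ sqrt(2π·3N)·(3N/e)^(3N).
  (N!)^3/(3N)! ~ (2π N)^(3/2) (N/e)^(3N) / [sqrt(2π·3N) (3N/e)^(3N)]
     = (2π N)^(3/2) / sqrt(2π·3N) · (N/(3N))^(3N)
     = (2π N)^((3−1)/2) / sqrt(3) · 3^(−3N).
Since 3^3 > 1, the factor 3^(−3N) decays exponentially, so the ratio → 0. Substituting N = 15n gives the stated form.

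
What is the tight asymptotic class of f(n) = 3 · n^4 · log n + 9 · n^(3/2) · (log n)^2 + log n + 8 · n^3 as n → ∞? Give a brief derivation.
f(n) ∈ Θ(n^4 · log n)

Compare the terms by growth order. For large n, n^a · (log n)^b dominates n^a' · (log n)^b' iff a > a', or (a = a' and b > b'). Ranking the 4 terms shows the dominant one is 3 · n^4 · log n. Hence f(n) ∈ Θ(n^4 · log n).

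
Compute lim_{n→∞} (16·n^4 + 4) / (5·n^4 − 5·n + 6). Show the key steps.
lim = 16/5

For large n the leading n^4 terms dominate both numerator and denominator. Dividing top and bottom by n^4, every other term tends to 0, leaving 16/5.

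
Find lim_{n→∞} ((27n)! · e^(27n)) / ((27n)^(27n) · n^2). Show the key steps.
lim = 0

Stirling: (27n)! ~ sqrt(2π·27n) · (27n/e)^(27n). Hence
  (27n)! · e^(27n) / (27n)^(27n) ~ sqrt(2π·27n).
Dividing by n^2: sqrt(2π·27n) / n^2 = sqrt(2π·27) · n^((1−4)/2), so the expression behaves like sqrt(2π·27) · n^((1−4)/2) → 0.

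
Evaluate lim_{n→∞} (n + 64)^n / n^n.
lim = e^64

Rewrite as (1 + 64/n)^(n). By the standard limit (1 + x/n)^n → e^x, we have (1 + 64/n)^n → e^64, and raising to the 1st power gives e^64.
More precisely, ln[(1 + 64/n)^(n)] = n · ln(1 + 64/n) = n · (64/n + O(1/n^2)) = 64 + O(1/n) → 64.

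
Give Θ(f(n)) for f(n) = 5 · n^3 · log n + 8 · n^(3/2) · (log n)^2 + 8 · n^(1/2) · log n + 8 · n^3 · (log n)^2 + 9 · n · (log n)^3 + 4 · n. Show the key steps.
f(n) ∈ Θ(n^3 · (log n)^2)

Compare the terms by growth order. For large n, n^a · (log n)^b dominates n^a' · (log n)^b' iff a > a', or (a = a' and b > b'). Ranking the 6 terms shows the dominant one is 8 · n^3 · (log n)^2. Hence f(n) ∈ Θ(n^3 · (log n)^2).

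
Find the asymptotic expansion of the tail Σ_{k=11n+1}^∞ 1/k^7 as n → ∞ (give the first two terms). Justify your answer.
Σ_{k>11n} 1/k^7 = 1/(6 · (11n)^6) − 1/(2 · (11n)^7) + O(1/(11n)^8)

Compare to the integral: ∫_{11n}^∞ x^(−7) dx = [−x^(−6)/6]_{11n}^∞ = 1/((7−1)·(11n)^6). The Euler-Maclaurin correction adds −f(11n)/2 = −1/(2·(11n)^7). Euler-Maclaurin then gives
  Σ_{k>11n} 1/k^7 = ∫_{11n}^∞ dx/x^7 − 1/(2·(11n)^7) + O(1/(11n)^8).
(Equivalently this is ζ(7) − Σ_{k≤11n} 1/k^7.)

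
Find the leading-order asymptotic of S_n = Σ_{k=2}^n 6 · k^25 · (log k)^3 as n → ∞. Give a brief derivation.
S_n ~ 3 · n^26 · (log n)^3 / 13

By integral comparison, S_n = ∫_1^n 6 · x^25 · (log x)^3 dx + O(n^25 · (log n)^3). For the integral, the leading term of ∫_1^n x^25 (log x)^3 dx is n^26/26 · (log n)^3 (by repeated integration by parts; each step lowers the log-exponent and produces a relatively O(1/log n) correction). Hence S_n ~ 3 · n^26 · (log n)^3 / 13.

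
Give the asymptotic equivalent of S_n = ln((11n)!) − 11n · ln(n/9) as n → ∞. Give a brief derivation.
S_n ~ 11n · (ln 99 − 1) + O(ln n)

Stirling: ln((11n)!) = 11n ln(11n) − 11n + O(ln n).
  S_n = 11n ln(11n) − 11n − 11n ln(n/9) + O(ln n)
      = 11n ln(11n) − 11n ln n + 11n ln 9 − 11n + O(ln n)
      = 11n ln 11 + 11n ln 9 − 11n + O(ln n)
      = 11n (ln 99 − 1) + O(ln n).
Numerically ln(99) − 1 ≈ 3.5951.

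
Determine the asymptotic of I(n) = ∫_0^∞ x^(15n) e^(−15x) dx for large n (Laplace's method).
I(n) ~ (sqrt(2π·15n) / 15) · (15n/(15e))^(15n)

Write the integrand as exp(15n ln x − 15x) and set f(x) = 15n ln x − 15x. Then f'(x) = 15n/x − 15 = 0 at x* = 15n/15, and f''(x*) = −15n/x*^2 = −15^2/(15n). Laplace's method (interior maximum) gives
  I(n) ~ e^(f(x*)) · sqrt(2π / |f''(x*)|)
        = exp(15n ln(15n/15) − 15n) · sqrt(2π · 15n / 15^2)
        = (15n/15)^(15n) e^(−15n) · sqrt(2π·15n) / 15
        = (sqrt(2π·15n) / 15) · (15n/(15e))^(15n).
This matches Γ(15n+1)/15^(15n+1) with Stirling applied to Γ.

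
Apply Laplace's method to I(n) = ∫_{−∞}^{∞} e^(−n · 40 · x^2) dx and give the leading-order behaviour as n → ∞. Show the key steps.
I(n) = sqrt(π/(40n))

Here φ(x) = 40 · x^2 has its unique minimum at x* = 0 with φ(x*) = 0 and φ''(x*) = 80. Laplace's method gives
  I(n) ~ e^(−n φ(x*)) · sqrt(2π / (n · φ''(x*))) = sqrt(2π / (80n)) = sqrt(π/(40n)).
This is exact: substituting u = (x − 0)·sqrt(40n) gives I(n) = (1/sqrt(40n)) ∫_{−∞}^{∞} e^(−u^2) du = sqrt(π/(40n)).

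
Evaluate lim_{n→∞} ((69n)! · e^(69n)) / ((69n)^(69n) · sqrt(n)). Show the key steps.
lim = sqrt(2π·69)

Stirling: (69n)! ~ sqrt(2π·69n) · (69n/e)^(69n). Hence
  (69n)! · e^(69n) / (69n)^(69n) ~ sqrt(2π·69n).
Dividing by sqrt(n): sqrt(2π·69n) / sqrt(n) = sqrt(2π·69) · n^((1−1)/2), so the limit is sqrt(2π·69).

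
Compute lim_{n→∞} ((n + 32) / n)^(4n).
lim = e^128

Rewrite as (1 + 32/n)^(4n). By the standard limit (1 + x/n)^n → e^x, we have (1 + 32/n)^n → e^32, and raising to the 4th power gives e^128.
More precisely, ln[(1 + 32/n)^(4n)] = 4n · ln(1 + 32/n) = 4n · (32/n + O(1/n^2)) = 128 + O(1/n) → 128.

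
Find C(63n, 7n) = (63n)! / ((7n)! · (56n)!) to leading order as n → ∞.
C(63n, 7n) ~ (387420489/16777216)^(7n) · sqrt(9/(16π·7n))

Write N = 7n. Apply Stirling to each factorial:
  (9N)! ~ sqrt(2π·9N) · (9N/e)^(9N),
  N! ~ sqrt(2π N) · (N/e)^N,
  (8N)! ~ sqrt(2π·8N) · (8N/e)^(8N).
The exponential factors combine to (9N)^(9N) / (N^N · (8N)^(8N)) = 9^(9N)/8^(8N) = (9^9/8^8)^N = (387420489/16777216)^N.
The square-root prefactors combine to sqrt(2π·9N) / (sqrt(2π N)·sqrt(2π·8N)) = sqrt(9 / (2π·8·N)) = sqrt(9/(16π·7n)).
Substituting N = 7n: C(63n, 7n) ~ (387420489/16777216)^(7n) · sqrt(9/(16π·7n)).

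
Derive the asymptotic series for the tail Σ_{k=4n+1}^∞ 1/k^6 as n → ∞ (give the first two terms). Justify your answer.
Σ_{k>4n} 1/k^6 = 1/(5 · (4n)^5) − 1/(2 · (4n)^6) + O(1/(4n)^7)

Compare to the integral: ∫_{4n}^∞ x^(−6) dx = [−x^(−5)/5]_{4n}^∞ = 1/((6−1)·(4n)^5). The Euler-Maclaurin correction adds −f(4n)/2 = −1/(2·(4n)^6). Euler-Maclaurin then gives
  Σ_{k>4n} 1/k^6 = ∫_{4n}^∞ dx/x^6 − 1/(2·(4n)^6) + O(1/(4n)^7).
(Equivalently this is ζ(6) − Σ_{k≤4n} 1/k^6.)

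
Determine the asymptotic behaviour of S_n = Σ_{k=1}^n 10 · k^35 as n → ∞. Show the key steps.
S_n ~ 5 · n^36 / 18

By integral comparison (Euler-Maclaurin), Σ_{k=1}^n 10 · k^35 = 10 · ∫_0^n x^35 dx + O(n^35) = 10 · n^36/36 = 5 · n^36 / 18 + O(n^35). (Equivalently, Faulhaber's formula gives the same leading term.)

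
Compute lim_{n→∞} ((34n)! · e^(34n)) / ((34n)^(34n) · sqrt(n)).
lim = sqrt(2π·34)

Stirling: (34n)! ~ sqrt(2π·34n) · (34n/e)^(34n). Hence
  (34n)! · e^(34n) / (34n)^(34n) ~ sqrt(2π·34n).
Dividing by sqrt(n): sqrt(2π·34n) / sqrt(n) = sqrt(2π·34) · n^((1−1)/2), so the limit is sqrt(2π·34).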